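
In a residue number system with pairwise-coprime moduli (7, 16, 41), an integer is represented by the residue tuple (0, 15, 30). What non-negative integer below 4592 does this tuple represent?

399

The moduli are pairwise coprime; N = 7·16·41 = 4592.
N/7 = 656; 656 ≡ 5 (mod 7); 5·3 ≡ 1, so inverse 3.
N/16 = 287; 287 ≡ 15 (mod 16); 15·15 ≡ 1, so inverse 15.
N/41 = 112; 112 ≡ 30 (mod 41); 30·26 ≡ 1, so inverse 26.
x ≡ 0·656·3 + 15·287·15 + 30·112·26 = 151935.
151935 mod 4592 = 399.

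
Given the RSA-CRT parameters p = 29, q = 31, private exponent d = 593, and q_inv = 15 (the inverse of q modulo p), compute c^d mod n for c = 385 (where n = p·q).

520

d_p = d mod (p−1) = 593 mod 28 = 5; d_q = d mod (q−1) = 23.
m₁ = c^(d_p) mod p: c ≡ 8 (mod 29), and 8^5 mod 29 = 27.
m₂ = c^(d_q) mod q: c ≡ 13 (mod 31), and 13^23 mod 31 = 24.
h = q_inv·(m₁ − m₂) mod p = 15·(27 − 24) mod 29 = 16.
m = m₂ + h·q = 24 + 16·31 = 520.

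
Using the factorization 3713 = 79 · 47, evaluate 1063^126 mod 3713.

Mod 79: 1063 ≡ 36; by Fermat, exponent reduces to 126 mod 78 = 48; 36^48 ≡ 8 (mod 79).
Mod 47: 1063 ≡ 29; by Fermat, exponent reduces to 126 mod 46 = 34; 29^34 ≡ 9 (mod 47).
Combine by CRT: x ≡ 8 (mod 79), x ≡ 9 (mod 47) ⇒ x ≡ 1983 (mod 3713).

1983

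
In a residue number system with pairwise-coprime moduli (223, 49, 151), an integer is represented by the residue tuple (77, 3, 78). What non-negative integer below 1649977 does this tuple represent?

The moduli are pairwise coprime; N = 223·49·151 = 1649977.
N/223 = 7399; 7399 ≡ 40 (mod 223); 40·184 ≡ 1, so inverse 184.
N/49 = 33673; 33673 ≡ 10 (mod 49); 10·5 ≡ 1, so inverse 5.
N/151 = 10927; 10927 ≡ 55 (mod 151); 55·11 ≡ 1, so inverse 11.
x ≡ 77·7399·184 + 3·33673·5 + 78·10927·11 = 114709493.
114709493 mod 1649977 = 861080.

861080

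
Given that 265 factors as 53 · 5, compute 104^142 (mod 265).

91

Mod 53: 104 ≡ 51; by Fermat, exponent reduces to 142 mod 52 = 38; 51^38 ≡ 38 (mod 53).
Mod 5: 104 ≡ 4; by Fermat, exponent reduces to 142 mod 4 = 2; 4^2 ≡ 1 (mod 5).
Combine by CRT: x ≡ 38 (mod 53), x ≡ 1 (mod 5) ⇒ x ≡ 91 (mod 265).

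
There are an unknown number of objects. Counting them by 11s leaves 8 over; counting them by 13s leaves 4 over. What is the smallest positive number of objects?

30

From N ≡ 8 (mod 11) write N = 8 + 11t. Substituting into N ≡ 4 (mod 13) gives 11t ≡ 9 (mod 13), and since 11⁻¹ ≡ 6 (mod 13), t ≡ 2. Hence N ≡ 8 + 11·2 = 30 (mod 143).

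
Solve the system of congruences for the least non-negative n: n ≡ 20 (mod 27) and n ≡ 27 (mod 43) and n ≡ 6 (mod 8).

3854

The moduli are pairwise coprime; M = 27·43·8 = 9288.
M/27 = 344; 344 ≡ 20 (mod 27); 20·23 ≡ 1, so inverse 23.
M/43 = 216; 216 ≡ 1 (mod 43), inverse 1.
M/8 = 1161; 1161 ≡ 1 (mod 8), inverse 1.
n ≡ 20·344·23 + 27·216·1 + 6·1161·1 = 171038.
171038 mod 9288 = 3854.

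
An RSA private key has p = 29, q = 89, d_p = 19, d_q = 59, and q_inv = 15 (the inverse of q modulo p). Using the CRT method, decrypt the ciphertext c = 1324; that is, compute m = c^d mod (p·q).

2270

m₁ = c^(d_p) mod p: c ≡ 19 (mod 29), and 19^19 mod 29 = 8.
m₂ = c^(d_q) mod q: c ≡ 78 (mod 89), and 78^59 mod 89 = 45.
h = q_inv·(m₁ − m₂) mod p = 15·(8 − 45) mod 29 = 25.
m = m₂ + h·q = 45 + 25·89 = 2270.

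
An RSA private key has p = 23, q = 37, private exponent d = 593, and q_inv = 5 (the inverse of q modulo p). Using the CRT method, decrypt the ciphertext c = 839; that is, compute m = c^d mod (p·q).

780

d_p = d mod (p−1) = 593 mod 22 = 21; d_q = d mod (q−1) = 17.
m₁ = c^(d_p) mod p: c ≡ 11 (mod 23), and 11^21 mod 23 = 21.
m₂ = c^(d_q) mod q: c ≡ 25 (mod 37), and 25^17 mod 37 = 3.
h = q_inv·(m₁ − m₂) mod p = 5·(21 − 3) mod 23 = 21.
m = m₂ + h·q = 3 + 21·37 = 780.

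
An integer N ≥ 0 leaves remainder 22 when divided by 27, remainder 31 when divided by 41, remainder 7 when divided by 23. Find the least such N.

Combine the congruences pairwise.
From N ≡ 22 (mod 27) write N = 22 + 27t. Substituting into N ≡ 31 (mod 41) gives 27t ≡ 9 (mod 41), and since 27⁻¹ ≡ 38 (mod 41), t ≡ 14. Hence N ≡ 22 + 27·14 = 400 (mod 1107).
From N ≡ 400 (mod 1107) write N = 400 + 1107t. Substituting into N ≡ 7 (mod 23) gives 1107t ≡ 21 (mod 23), and since 3⁻¹ ≡ 8 (mod 23), t ≡ 7. Hence N ≡ 400 + 1107·7 = 8149 (mod 25461).

8149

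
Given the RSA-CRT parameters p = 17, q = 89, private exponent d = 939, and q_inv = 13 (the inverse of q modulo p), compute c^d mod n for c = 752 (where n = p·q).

d_p = d mod (p−1) = 939 mod 16 = 11; d_q = d mod (q−1) = 59.
m₁ = c^(d_p) mod p: c ≡ 4 (mod 17), and 4^11 mod 17 = 13.
m₂ = c^(d_q) mod q: c ≡ 40 (mod 89), and 40^59 mod 89 = 42.
h = q_inv·(m₁ − m₂) mod p = 13·(13 − 42) mod 17 = 14.
m = m₂ + h·q = 42 + 14·89 = 1288.

1288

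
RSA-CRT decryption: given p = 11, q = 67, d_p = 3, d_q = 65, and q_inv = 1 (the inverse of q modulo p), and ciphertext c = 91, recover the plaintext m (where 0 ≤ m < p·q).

m₁ = c^(d_p) mod p: c ≡ 3 (mod 11), and 3^3 mod 11 = 5.
m₂ = c^(d_q) mod q: c ≡ 24 (mod 67), and 24^65 mod 67 = 14.
h = q_inv·(m₁ − m₂) mod p = 1·(5 − 14) mod 11 = 2.
m = m₂ + h·q = 14 + 2·67 = 148.

148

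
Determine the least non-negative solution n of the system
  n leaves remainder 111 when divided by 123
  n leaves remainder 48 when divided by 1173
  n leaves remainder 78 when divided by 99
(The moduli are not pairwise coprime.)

1507353

gcd(123, 1173) = 3 and 3 | (48 − 111), so the pair is consistent; merging gives n ≡ 16470 (mod 48093), where 48093 = lcm(123, 1173).
gcd(48093, 99) = 3 and 3 | (78 − 16470), so the pair is consistent; merging gives n ≡ 1507353 (mod 1587069), where 1587069 = lcm(48093, 99).
The solution is unique modulo lcm(123, 1173, 99) = 1587069.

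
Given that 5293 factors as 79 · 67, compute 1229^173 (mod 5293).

Mod 79: 1229 ≡ 44; by Fermat, exponent reduces to 173 mod 78 = 17; 44^17 ≡ 73 (mod 79).
Mod 67: 1229 ≡ 23; by Fermat, exponent reduces to 173 mod 66 = 41; 23^41 ≡ 56 (mod 67).
Combine by CRT: x ≡ 73 (mod 79), x ≡ 56 (mod 67) ⇒ x ≡ 4813 (mod 5293).

4813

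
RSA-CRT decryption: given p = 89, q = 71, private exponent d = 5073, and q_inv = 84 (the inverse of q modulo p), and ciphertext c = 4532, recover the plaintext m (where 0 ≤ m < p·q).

745

d_p = d mod (p−1) = 5073 mod 88 = 57; d_q = d mod (q−1) = 33.
m₁ = c^(d_p) mod p: c ≡ 82 (mod 89), and 82^57 mod 89 = 33.
m₂ = c^(d_q) mod q: c ≡ 59 (mod 71), and 59^33 mod 71 = 35.
h = q_inv·(m₁ − m₂) mod p = 84·(33 − 35) mod 89 = 10.
m = m₂ + h·q = 35 + 10·71 = 745.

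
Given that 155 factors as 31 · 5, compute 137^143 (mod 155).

148

Mod 31: 137 ≡ 13; by Fermat, exponent reduces to 143 mod 30 = 23; 13^23 ≡ 24 (mod 31).
Mod 5: 137 ≡ 2; by Fermat, exponent reduces to 143 mod 4 = 3; 2^3 ≡ 3 (mod 5).
Combine by CRT: x ≡ 24 (mod 31), x ≡ 3 (mod 5) ⇒ x ≡ 148 (mod 155).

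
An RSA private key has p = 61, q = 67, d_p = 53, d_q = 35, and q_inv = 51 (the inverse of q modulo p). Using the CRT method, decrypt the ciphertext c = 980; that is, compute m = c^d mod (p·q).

m₁ = c^(d_p) mod p: c ≡ 4 (mod 61), and 4^53 mod 61 = 39.
m₂ = c^(d_q) mod q: c ≡ 42 (mod 67), and 42^35 mod 67 = 45.
h = q_inv·(m₁ − m₂) mod p = 51·(39 − 45) mod 61 = 60.
m = m₂ + h·q = 45 + 60·67 = 4065.

4065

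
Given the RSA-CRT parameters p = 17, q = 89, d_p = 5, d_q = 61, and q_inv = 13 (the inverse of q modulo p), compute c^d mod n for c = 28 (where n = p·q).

m₁ = c^(d_p) mod p: c ≡ 11 (mod 17), and 11^5 mod 17 = 10.
m₂ = c^(d_q) mod q: c ≡ 28 (mod 89), and 28^61 mod 89 = 43.
h = q_inv·(m₁ − m₂) mod p = 13·(10 − 43) mod 17 = 13.
m = m₂ + h·q = 43 + 13·89 = 1200.

1200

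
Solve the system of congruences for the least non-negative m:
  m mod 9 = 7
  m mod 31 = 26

From m ≡ 7 (mod 9) write m = 7 + 9t. Substituting into m ≡ 26 (mod 31) gives 9t ≡ 19 (mod 31), and since 9⁻¹ ≡ 7 (mod 31), t ≡ 9. Hence m ≡ 7 + 9·9 = 88 (mod 279).

88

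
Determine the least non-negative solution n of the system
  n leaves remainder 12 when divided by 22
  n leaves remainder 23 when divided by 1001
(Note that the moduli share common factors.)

Combine the congruences pairwise.
gcd(22, 1001) = 11 and 11 | (23 − 12), so the pair is consistent; merging gives n ≡ 1024 (mod 2002), where 2002 = lcm(22, 1001).
The solution is unique modulo lcm(22, 1001) = 2002.

1024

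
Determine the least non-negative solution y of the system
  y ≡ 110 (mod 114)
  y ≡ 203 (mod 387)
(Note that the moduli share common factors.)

Combine the congruences pairwise.
gcd(114, 387) = 3 and 3 | (203 − 110), so the pair is consistent; merging gives y ≡ 1364 (mod 14706), where 14706 = lcm(114, 387).
The solution is unique modulo lcm(114, 387) = 14706.

1364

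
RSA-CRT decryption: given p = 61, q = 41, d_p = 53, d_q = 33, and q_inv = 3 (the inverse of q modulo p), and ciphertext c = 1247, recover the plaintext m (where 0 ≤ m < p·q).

224

m₁ = c^(d_p) mod p: c ≡ 27 (mod 61), and 27^53 mod 61 = 41.
m₂ = c^(d_q) mod q: c ≡ 17 (mod 41), and 17^33 mod 41 = 19.
h = q_inv·(m₁ − m₂) mod p = 3·(41 − 19) mod 61 = 5.
m = m₂ + h·q = 19 + 5·41 = 224.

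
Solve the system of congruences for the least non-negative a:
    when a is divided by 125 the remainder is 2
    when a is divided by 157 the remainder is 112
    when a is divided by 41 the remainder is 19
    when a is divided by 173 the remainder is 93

The moduli are pairwise coprime; N = 125·157·41·173 = 139200125.
N/125 = 1113601; 1113601 ≡ 101 (mod 125); 101·26 ≡ 1, so inverse 26.
N/157 = 886625; 886625 ≡ 46 (mod 157); 46·99 ≡ 1, so inverse 99.
N/41 = 3395125; 3395125 ≡ 38 (mod 41); 38·27 ≡ 1, so inverse 27.
N/173 = 804625; 804625 ≡ 2 (mod 173); 2·87 ≡ 1, so inverse 87.
a ≡ 2·1113601·26 + 112·886625·99 + 19·3395125·27 + 93·804625·87 = 18140725252.
18140725252 mod 139200125 = 44709002.

44709002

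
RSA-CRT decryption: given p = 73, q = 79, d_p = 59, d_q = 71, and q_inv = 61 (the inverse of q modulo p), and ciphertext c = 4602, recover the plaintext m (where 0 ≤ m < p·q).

268

m₁ = c^(d_p) mod p: c ≡ 3 (mod 73), and 3^59 mod 73 = 49.
m₂ = c^(d_q) mod q: c ≡ 20 (mod 79), and 20^71 mod 79 = 31.
h = q_inv·(m₁ − m₂) mod p = 61·(49 − 31) mod 73 = 3.
m = m₂ + h·q = 31 + 3·79 = 268.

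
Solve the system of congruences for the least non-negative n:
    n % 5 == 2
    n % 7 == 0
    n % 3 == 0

The moduli are pairwise coprime; M = 5·7·3 = 105.
M/5 = 21; 21 ≡ 1 (mod 5), inverse 1.
M/7 = 15; 15 ≡ 1 (mod 7), inverse 1.
M/3 = 35; 35 ≡ 2 (mod 3); 2·2 ≡ 1, so inverse 2.
n ≡ 2·21·1 + 0·15·1 + 0·35·2 = 42.
42 mod 105 = 42.

42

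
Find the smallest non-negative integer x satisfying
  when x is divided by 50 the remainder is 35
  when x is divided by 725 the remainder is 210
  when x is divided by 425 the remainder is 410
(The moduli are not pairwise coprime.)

gcd(50, 725) = 25 and 25 | (210 − 35), so the pair is consistent; merging gives x ≡ 935 (mod 1450), where 1450 = lcm(50, 725).
gcd(1450, 425) = 25 and 25 | (410 − 935), so the pair is consistent; merging gives x ≡ 21235 (mod 24650), where 24650 = lcm(1450, 425).
The solution is unique modulo lcm(50, 725, 425) = 24650.

21235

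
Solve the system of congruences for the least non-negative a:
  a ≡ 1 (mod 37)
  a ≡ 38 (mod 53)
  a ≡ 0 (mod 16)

The moduli are pairwise coprime; N = 37·53·16 = 31376.
N/37 = 848; 848 ≡ 34 (mod 37); 34·12 ≡ 1, so inverse 12.
N/53 = 592; 592 ≡ 9 (mod 53); 9·6 ≡ 1, so inverse 6.
N/16 = 1961; 1961 ≡ 9 (mod 16); 9·9 ≡ 1, so inverse 9.
a ≡ 1·848·12 + 38·592·6 + 0·1961·9 = 145152.
145152 mod 31376 = 19648.

19648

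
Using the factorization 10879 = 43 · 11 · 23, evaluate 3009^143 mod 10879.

2966

Mod 43: 3009 ≡ 42; by Fermat, exponent reduces to 143 mod 42 = 17; 42^17 ≡ 42 (mod 43).
Mod 11: 3009 ≡ 6; by Fermat, exponent reduces to 143 mod 10 = 3; 6^3 ≡ 7 (mod 11).
Mod 23: 3009 ≡ 19; by Fermat, exponent reduces to 143 mod 22 = 11; 19^11 ≡ 22 (mod 23).
Combine by CRT: x ≡ 42 (mod 43), x ≡ 7 (mod 11), x ≡ 22 (mod 23) ⇒ x ≡ 2966 (mod 10879).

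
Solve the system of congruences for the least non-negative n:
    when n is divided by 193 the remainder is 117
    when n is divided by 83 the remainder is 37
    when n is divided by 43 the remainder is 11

680056

The moduli are pairwise coprime; M = 193·83·43 = 688817.
M/193 = 3569; 3569 ≡ 95 (mod 193); 95·128 ≡ 1, so inverse 128.
M/83 = 8299; 8299 ≡ 82 (mod 83); 82·82 ≡ 1, so inverse 82.
M/43 = 16019; 16019 ≡ 23 (mod 43); 23·15 ≡ 1, so inverse 15.
n ≡ 117·3569·128 + 37·8299·82 + 11·16019·15 = 81271645.
81271645 mod 688817 = 680056.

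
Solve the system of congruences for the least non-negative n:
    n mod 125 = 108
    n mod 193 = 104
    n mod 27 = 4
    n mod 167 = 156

33939733

From n ≡ 108 (mod 125) write n = 108 + 125t. Substituting into n ≡ 104 (mod 193) gives 125t ≡ 189 (mod 193), and since 125⁻¹ ≡ 105 (mod 193), t ≡ 159. Hence n ≡ 108 + 125·159 = 19983 (mod 24125).
From n ≡ 19983 (mod 24125) write n = 19983 + 24125t. Substituting into n ≡ 4 (mod 27) gives 24125t ≡ 1 (mod 27), and since 14⁻¹ ≡ 2 (mod 27), t ≡ 2. Hence n ≡ 19983 + 24125·2 = 68233 (mod 651375).
From n ≡ 68233 (mod 651375) write n = 68233 + 651375t. Substituting into n ≡ 156 (mod 167) gives 651375t ≡ 59 (mod 167), and since 75⁻¹ ≡ 49 (mod 167), t ≡ 52. Hence n ≡ 68233 + 651375·52 = 33939733 (mod 108779625).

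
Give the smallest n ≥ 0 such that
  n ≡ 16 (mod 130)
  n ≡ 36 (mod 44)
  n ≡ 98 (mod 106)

144576

Combine the congruences pairwise.
gcd(130, 44) = 2 and 2 | (36 − 16), so the pair is consistent; merging gives n ≡ 1576 (mod 2860), where 2860 = lcm(130, 44).
gcd(2860, 106) = 2 and 2 | (98 − 1576), so the pair is consistent; merging gives n ≡ 144576 (mod 151580), where 151580 = lcm(2860, 106).
The solution is unique modulo lcm(130, 44, 106) = 151580.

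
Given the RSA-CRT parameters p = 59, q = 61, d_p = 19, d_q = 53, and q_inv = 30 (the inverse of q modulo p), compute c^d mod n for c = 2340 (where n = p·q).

3550

m₁ = c^(d_p) mod p: c ≡ 39 (mod 59), and 39^19 mod 59 = 10.
m₂ = c^(d_q) mod q: c ≡ 22 (mod 61), and 22^53 mod 61 = 12.
h = q_inv·(m₁ − m₂) mod p = 30·(10 − 12) mod 59 = 58.
m = m₂ + h·q = 12 + 58·61 = 3550.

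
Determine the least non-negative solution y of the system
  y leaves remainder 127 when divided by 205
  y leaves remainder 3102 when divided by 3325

gcd(205, 3325) = 5 and 5 | (3102 − 127), so the pair is consistent; merging gives y ≡ 86227 (mod 136325), where 136325 = lcm(205, 3325).
The solution is unique modulo lcm(205, 3325) = 136325.

86227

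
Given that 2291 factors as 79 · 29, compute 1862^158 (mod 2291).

Mod 79: 1862 ≡ 45; by Fermat, exponent reduces to 158 mod 78 = 2; 45^2 ≡ 50 (mod 79).
Mod 29: 1862 ≡ 6; by Fermat, exponent reduces to 158 mod 28 = 18; 6^18 ≡ 20 (mod 29).
Combine by CRT: x ≡ 50 (mod 79), x ≡ 20 (mod 29) ⇒ x ≡ 919 (mod 2291).

919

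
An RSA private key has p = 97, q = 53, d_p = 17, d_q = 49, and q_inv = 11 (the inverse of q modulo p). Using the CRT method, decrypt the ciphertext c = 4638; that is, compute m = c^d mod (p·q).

m₁ = c^(d_p) mod p: c ≡ 79 (mod 97), and 79^17 mod 97 = 79.
m₂ = c^(d_q) mod q: c ≡ 27 (mod 53), and 27^49 mod 53 = 8.
h = q_inv·(m₁ − m₂) mod p = 11·(79 − 8) mod 97 = 5.
m = m₂ + h·q = 8 + 5·53 = 273.

273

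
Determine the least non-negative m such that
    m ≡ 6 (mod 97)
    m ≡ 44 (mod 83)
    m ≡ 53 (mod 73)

Combine the congruences pairwise.
From m ≡ 6 (mod 97) write m = 6 + 97t. Substituting into m ≡ 44 (mod 83) gives 97t ≡ 38 (mod 83), and since 14⁻¹ ≡ 6 (mod 83), t ≡ 62. Hence m ≡ 6 + 97·62 = 6020 (mod 8051).
From m ≡ 6020 (mod 8051) write m = 6020 + 8051t. Substituting into m ≡ 53 (mod 73) gives 8051t ≡ 19 (mod 73), and since 21⁻¹ ≡ 7 (mod 73), t ≡ 60. Hence m ≡ 6020 + 8051·60 = 489080 (mod 587723).

489080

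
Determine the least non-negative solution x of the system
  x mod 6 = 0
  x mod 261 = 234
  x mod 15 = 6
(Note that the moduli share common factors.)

gcd(6, 261) = 3 and 3 | (234 − 0), so the pair is consistent; merging gives x ≡ 234 (mod 522), where 522 = lcm(6, 261).
gcd(522, 15) = 3 and 3 | (6 − 234), so the pair is consistent; merging gives x ≡ 756 (mod 2610), where 2610 = lcm(522, 15).
The solution is unique modulo lcm(6, 261, 15) = 2610.

756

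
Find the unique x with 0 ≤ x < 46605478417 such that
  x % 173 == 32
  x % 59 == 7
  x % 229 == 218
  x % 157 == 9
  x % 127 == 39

3816125376

The moduli are pairwise coprime; N = 173·59·229·157·127 = 46605478417.
N/173 = 269395829; 269395829 ≡ 56 (mod 173); 56·34 ≡ 1, so inverse 34.
N/59 = 789923363; 789923363 ≡ 34 (mod 59); 34·33 ≡ 1, so inverse 33.
N/229 = 203517373; 203517373 ≡ 35 (mod 229); 35·72 ≡ 1, so inverse 72.
N/157 = 296850181; 296850181 ≡ 76 (mod 157); 76·31 ≡ 1, so inverse 31.
N/127 = 366972271; 366972271 ≡ 56 (mod 127); 56·93 ≡ 1, so inverse 93.
x ≡ 32·269395829·34 + 7·789923363·33 + 218·203517373·72 + 9·296850181·31 + 39·366972271·93 = 5083813272829.
5083813272829 mod 46605478417 = 3816125376.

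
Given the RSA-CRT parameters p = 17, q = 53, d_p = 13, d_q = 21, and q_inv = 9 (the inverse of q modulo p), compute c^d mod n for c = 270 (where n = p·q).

m₁ = c^(d_p) mod p: c ≡ 15 (mod 17), and 15^13 mod 17 = 2.
m₂ = c^(d_q) mod q: c ≡ 5 (mod 53), and 5^21 mod 53 = 27.
h = q_inv·(m₁ − m₂) mod p = 9·(2 − 27) mod 17 = 13.
m = m₂ + h·q = 27 + 13·53 = 716.

716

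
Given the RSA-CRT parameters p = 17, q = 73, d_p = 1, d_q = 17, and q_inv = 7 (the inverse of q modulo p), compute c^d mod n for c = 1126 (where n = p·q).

m₁ = c^(d_p) mod p: c ≡ 4 (mod 17), and 4^1 mod 17 = 4.
m₂ = c^(d_q) mod q: c ≡ 31 (mod 73), and 31^17 mod 73 = 58.
h = q_inv·(m₁ − m₂) mod p = 7·(4 − 58) mod 17 = 13.
m = m₂ + h·q = 58 + 13·73 = 1007.

1007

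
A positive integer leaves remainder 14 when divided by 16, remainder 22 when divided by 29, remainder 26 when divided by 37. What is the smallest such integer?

15566

Combine the congruences pairwise.
From x ≡ 14 (mod 16) write x = 14 + 16t. Substituting into x ≡ 22 (mod 29) gives 16t ≡ 8 (mod 29), and since 16⁻¹ ≡ 20 (mod 29), t ≡ 15. Hence x ≡ 14 + 16·15 = 254 (mod 464).
From x ≡ 254 (mod 464) write x = 254 + 464t. Substituting into x ≡ 26 (mod 37) gives 464t ≡ 31 (mod 37), and since 20⁻¹ ≡ 13 (mod 37), t ≡ 33. Hence x ≡ 254 + 464·33 = 15566 (mod 17168).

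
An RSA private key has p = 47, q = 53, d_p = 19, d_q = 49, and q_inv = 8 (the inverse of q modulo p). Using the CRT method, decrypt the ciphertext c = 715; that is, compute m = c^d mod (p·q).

m₁ = c^(d_p) mod p: c ≡ 10 (mod 47), and 10^19 mod 47 = 30.
m₂ = c^(d_q) mod q: c ≡ 26 (mod 53), and 26^49 mod 53 = 45.
h = q_inv·(m₁ − m₂) mod p = 8·(30 − 45) mod 47 = 21.
m = m₂ + h·q = 45 + 21·53 = 1158.

1158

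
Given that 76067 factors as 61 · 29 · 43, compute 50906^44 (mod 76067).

Mod 61: 50906 ≡ 32; 32^44 ≡ 13 (mod 61).
Mod 29: 50906 ≡ 11; by Fermat, exponent reduces to 44 mod 28 = 16; 11^16 ≡ 24 (mod 29).
Mod 43: 50906 ≡ 37; by Fermat, exponent reduces to 44 mod 42 = 2; 37^2 ≡ 36 (mod 43).
Combine by CRT: x ≡ 13 (mod 61), x ≡ 24 (mod 29), x ≡ 36 (mod 43) ⇒ x ≡ 50948 (mod 76067).

50948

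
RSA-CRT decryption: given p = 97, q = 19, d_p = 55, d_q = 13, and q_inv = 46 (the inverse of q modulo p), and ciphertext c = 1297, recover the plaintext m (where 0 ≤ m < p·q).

36

m₁ = c^(d_p) mod p: c ≡ 36 (mod 97), and 36^55 mod 97 = 36.
m₂ = c^(d_q) mod q: c ≡ 5 (mod 19), and 5^13 mod 19 = 17.
h = q_inv·(m₁ − m₂) mod p = 46·(36 − 17) mod 97 = 1.
m = m₂ + h·q = 17 + 1·19 = 36.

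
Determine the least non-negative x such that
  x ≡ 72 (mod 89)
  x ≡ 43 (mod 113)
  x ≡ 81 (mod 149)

Combine the congruences pairwise.
From x ≡ 72 (mod 89) write x = 72 + 89t. Substituting into x ≡ 43 (mod 113) gives 89t ≡ 84 (mod 113), and since 89⁻¹ ≡ 80 (mod 113), t ≡ 53. Hence x ≡ 72 + 89·53 = 4789 (mod 10057).
From x ≡ 4789 (mod 10057) write x = 4789 + 10057t. Substituting into x ≡ 81 (mod 149) gives 10057t ≡ 60 (mod 149), and since 74⁻¹ ≡ 147 (mod 149), t ≡ 29. Hence x ≡ 4789 + 10057·29 = 296442 (mod 1498493).

296442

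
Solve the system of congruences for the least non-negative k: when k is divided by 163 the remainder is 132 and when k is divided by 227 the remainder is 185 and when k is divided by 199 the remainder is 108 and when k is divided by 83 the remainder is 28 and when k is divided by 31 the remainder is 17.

11691506022

From k ≡ 132 (mod 163) write k = 132 + 163t. Substituting into k ≡ 185 (mod 227) gives 163t ≡ 53 (mod 227), and since 163⁻¹ ≡ 39 (mod 227), t ≡ 24. Hence k ≡ 132 + 163·24 = 4044 (mod 37001).
From k ≡ 4044 (mod 37001) write k = 4044 + 37001t. Substituting into k ≡ 108 (mod 199) gives 37001t ≡ 44 (mod 199), and since 186⁻¹ ≡ 153 (mod 199), t ≡ 165. Hence k ≡ 4044 + 37001·165 = 6109209 (mod 7363199).
From k ≡ 6109209 (mod 7363199) write k = 6109209 + 7363199t. Substituting into k ≡ 28 (mod 83) gives 7363199t ≡ 34 (mod 83), and since 20⁻¹ ≡ 54 (mod 83), t ≡ 10. Hence k ≡ 6109209 + 7363199·10 = 79741199 (mod 611145517).
From k ≡ 79741199 (mod 611145517) write k = 79741199 + 611145517t. Substituting into k ≡ 17 (mod 31) gives 611145517t ≡ 25 (mod 31), and since 16⁻¹ ≡ 2 (mod 31), t ≡ 19. Hence k ≡ 79741199 + 611145517·19 = 11691506022 (mod 18945511027).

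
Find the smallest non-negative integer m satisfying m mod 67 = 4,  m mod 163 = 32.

5900

From m ≡ 4 (mod 67) write m = 4 + 67t. Substituting into m ≡ 32 (mod 163) gives 67t ≡ 28 (mod 163), and since 67⁻¹ ≡ 73 (mod 163), t ≡ 88. Hence m ≡ 4 + 67·88 = 5900 (mod 10921).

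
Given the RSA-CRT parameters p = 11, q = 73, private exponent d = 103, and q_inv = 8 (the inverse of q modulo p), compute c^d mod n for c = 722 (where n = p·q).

d_p = d mod (p−1) = 103 mod 10 = 3; d_q = d mod (q−1) = 31.
m₁ = c^(d_p) mod p: c ≡ 7 (mod 11), and 7^3 mod 11 = 2.
m₂ = c^(d_q) mod q: c ≡ 65 (mod 73), and 65^31 mod 73 = 65.
h = q_inv·(m₁ − m₂) mod p = 8·(2 − 65) mod 11 = 2.
m = m₂ + h·q = 65 + 2·73 = 211.

211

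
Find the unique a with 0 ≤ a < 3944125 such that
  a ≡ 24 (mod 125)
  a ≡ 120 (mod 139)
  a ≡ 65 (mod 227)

From a ≡ 24 (mod 125) write a = 24 + 125t. Substituting into a ≡ 120 (mod 139) gives 125t ≡ 96 (mod 139), and since 125⁻¹ ≡ 129 (mod 139), t ≡ 13. Hence a ≡ 24 + 125·13 = 1649 (mod 17375).
From a ≡ 1649 (mod 17375) write a = 1649 + 17375t. Substituting into a ≡ 65 (mod 227) gives 17375t ≡ 5 (mod 227), and since 123⁻¹ ≡ 24 (mod 227), t ≡ 120. Hence a ≡ 1649 + 17375·120 = 2086649 (mod 3944125).

2086649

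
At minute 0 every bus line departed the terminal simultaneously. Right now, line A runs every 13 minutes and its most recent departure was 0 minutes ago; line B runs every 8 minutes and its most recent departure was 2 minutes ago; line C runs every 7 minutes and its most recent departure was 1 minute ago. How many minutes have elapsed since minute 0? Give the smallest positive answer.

The moduli are pairwise coprime; N = 13·8·7 = 728.
N/13 = 56; 56 ≡ 4 (mod 13); 4·10 ≡ 1, so inverse 10.
N/8 = 91; 91 ≡ 3 (mod 8); 3·3 ≡ 1, so inverse 3.
N/7 = 104; 104 ≡ 6 (mod 7); 6·6 ≡ 1, so inverse 6.
t ≡ 0·56·10 + 2·91·3 + 1·104·6 = 1170.
1170 mod 728 = 442.

442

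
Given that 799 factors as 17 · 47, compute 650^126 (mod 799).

84

Mod 17: 650 ≡ 4; by Fermat, exponent reduces to 126 mod 16 = 14; 4^14 ≡ 16 (mod 17).
Mod 47: 650 ≡ 39; by Fermat, exponent reduces to 126 mod 46 = 34; 39^34 ≡ 37 (mod 47).
Combine by CRT: x ≡ 16 (mod 17), x ≡ 37 (mod 47) ⇒ x ≡ 84 (mod 799).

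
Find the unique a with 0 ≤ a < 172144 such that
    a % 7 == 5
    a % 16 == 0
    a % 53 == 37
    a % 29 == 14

From a ≡ 5 (mod 7) write a = 5 + 7t. Substituting into a ≡ 0 (mod 16) gives 7t ≡ 11 (mod 16), and since 7⁻¹ ≡ 7 (mod 16), t ≡ 13. Hence a ≡ 5 + 7·13 = 96 (mod 112).
From a ≡ 96 (mod 112) write a = 96 + 112t. Substituting into a ≡ 37 (mod 53) gives 112t ≡ 47 (mod 53), and since 6⁻¹ ≡ 9 (mod 53), t ≡ 52. Hence a ≡ 96 + 112·52 = 5920 (mod 5936).
From a ≡ 5920 (mod 5936) write a = 5920 + 5936t. Substituting into a ≡ 14 (mod 29) gives 5936t ≡ 10 (mod 29), and since 20⁻¹ ≡ 16 (mod 29), t ≡ 15. Hence a ≡ 5920 + 5936·15 = 94960 (mod 172144).

94960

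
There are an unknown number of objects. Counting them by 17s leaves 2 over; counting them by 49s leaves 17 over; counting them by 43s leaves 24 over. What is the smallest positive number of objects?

20793

The moduli are pairwise coprime; M = 17·49·43 = 35819.
M/17 = 2107; 2107 ≡ 16 (mod 17); 16·16 ≡ 1, so inverse 16.
M/49 = 731; 731 ≡ 45 (mod 49); 45·12 ≡ 1, so inverse 12.
M/43 = 833; 833 ≡ 16 (mod 43); 16·35 ≡ 1, so inverse 35.
N ≡ 2·2107·16 + 17·731·12 + 24·833·35 = 916268.
916268 mod 35819 = 20793.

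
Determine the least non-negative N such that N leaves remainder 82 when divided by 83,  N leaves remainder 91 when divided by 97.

From N ≡ 82 (mod 83) write N = 82 + 83t. Substituting into N ≡ 91 (mod 97) gives 83t ≡ 9 (mod 97), and since 83⁻¹ ≡ 90 (mod 97), t ≡ 34. Hence N ≡ 82 + 83·34 = 2904 (mod 8051).

2904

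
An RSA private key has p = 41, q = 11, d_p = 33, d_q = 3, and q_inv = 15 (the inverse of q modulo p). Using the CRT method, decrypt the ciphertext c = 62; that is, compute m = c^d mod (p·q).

m₁ = c^(d_p) mod p: c ≡ 21 (mod 41), and 21^33 mod 41 = 5.
m₂ = c^(d_q) mod q: c ≡ 7 (mod 11), and 7^3 mod 11 = 2.
h = q_inv·(m₁ − m₂) mod p = 15·(5 − 2) mod 41 = 4.
m = m₂ + h·q = 2 + 4·11 = 46.

46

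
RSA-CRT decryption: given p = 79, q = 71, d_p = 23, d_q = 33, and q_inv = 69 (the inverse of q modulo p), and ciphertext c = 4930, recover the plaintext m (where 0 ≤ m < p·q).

99

m₁ = c^(d_p) mod p: c ≡ 32 (mod 79), and 32^23 mod 79 = 20.
m₂ = c^(d_q) mod q: c ≡ 31 (mod 71), and 31^33 mod 71 = 28.
h = q_inv·(m₁ − m₂) mod p = 69·(20 − 28) mod 79 = 1.
m = m₂ + h·q = 28 + 1·71 = 99.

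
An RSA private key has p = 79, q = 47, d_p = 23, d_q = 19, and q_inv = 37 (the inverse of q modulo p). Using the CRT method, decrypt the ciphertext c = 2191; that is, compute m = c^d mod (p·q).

2506

m₁ = c^(d_p) mod p: c ≡ 58 (mod 79), and 58^23 mod 79 = 57.
m₂ = c^(d_q) mod q: c ≡ 29 (mod 47), and 29^19 mod 47 = 15.
h = q_inv·(m₁ − m₂) mod p = 37·(57 − 15) mod 79 = 53.
m = m₂ + h·q = 15 + 53·47 = 2506.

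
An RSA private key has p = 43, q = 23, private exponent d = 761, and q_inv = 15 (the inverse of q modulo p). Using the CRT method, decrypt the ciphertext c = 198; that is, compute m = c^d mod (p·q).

218

d_p = d mod (p−1) = 761 mod 42 = 5; d_q = d mod (q−1) = 13.
m₁ = c^(d_p) mod p: c ≡ 26 (mod 43), and 26^5 mod 43 = 3.
m₂ = c^(d_q) mod q: c ≡ 14 (mod 23), and 14^13 mod 23 = 11.
h = q_inv·(m₁ − m₂) mod p = 15·(3 − 11) mod 43 = 9.
m = m₂ + h·q = 11 + 9·23 = 218.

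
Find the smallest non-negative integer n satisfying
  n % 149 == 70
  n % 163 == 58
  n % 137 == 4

2928516

The moduli are pairwise coprime; M = 149·163·137 = 3327319.
M/149 = 22331; 22331 ≡ 130 (mod 149); 130·47 ≡ 1, so inverse 47.
M/163 = 20413; 20413 ≡ 38 (mod 163); 38·133 ≡ 1, so inverse 133.
M/137 = 24287; 24287 ≡ 38 (mod 137); 38·119 ≡ 1, so inverse 119.
n ≡ 70·22331·47 + 58·20413·133 + 4·24287·119 = 242495484.
242495484 mod 3327319 = 2928516.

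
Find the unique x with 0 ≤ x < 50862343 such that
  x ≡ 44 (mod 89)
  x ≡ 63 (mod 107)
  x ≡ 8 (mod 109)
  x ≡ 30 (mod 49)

Combine the congruences pairwise.
From x ≡ 44 (mod 89) write x = 44 + 89t. Substituting into x ≡ 63 (mod 107) gives 89t ≡ 19 (mod 107), and since 89⁻¹ ≡ 101 (mod 107), t ≡ 100. Hence x ≡ 44 + 89·100 = 8944 (mod 9523).
From x ≡ 8944 (mod 9523) write x = 8944 + 9523t. Substituting into x ≡ 8 (mod 109) gives 9523t ≡ 2 (mod 109), and since 40⁻¹ ≡ 30 (mod 109), t ≡ 60. Hence x ≡ 8944 + 9523·60 = 580324 (mod 1038007).
From x ≡ 580324 (mod 1038007) write x = 580324 + 1038007t. Substituting into x ≡ 30 (mod 49) gives 1038007t ≡ 13 (mod 49), and since 40⁻¹ ≡ 38 (mod 49), t ≡ 4. Hence x ≡ 580324 + 1038007·4 = 4732352 (mod 50862343).

4732352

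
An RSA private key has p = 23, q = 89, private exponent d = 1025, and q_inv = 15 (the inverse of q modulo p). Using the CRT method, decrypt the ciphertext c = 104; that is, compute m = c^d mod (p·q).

742

d_p = d mod (p−1) = 1025 mod 22 = 13; d_q = d mod (q−1) = 57.
m₁ = c^(d_p) mod p: c ≡ 12 (mod 23), and 12^13 mod 23 = 6.
m₂ = c^(d_q) mod q: c ≡ 15 (mod 89), and 15^57 mod 89 = 30.
h = q_inv·(m₁ − m₂) mod p = 15·(6 − 30) mod 23 = 8.
m = m₂ + h·q = 30 + 8·89 = 742.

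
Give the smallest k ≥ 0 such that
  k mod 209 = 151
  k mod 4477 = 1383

Combine the congruences pairwise.
gcd(209, 4477) = 11 and 11 | (1383 − 151), so the pair is consistent; merging gives k ≡ 23768 (mod 85063), where 85063 = lcm(209, 4477).
The solution is unique modulo lcm(209, 4477) = 85063.

23768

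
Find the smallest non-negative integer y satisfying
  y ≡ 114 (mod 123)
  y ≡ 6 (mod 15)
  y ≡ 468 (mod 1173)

gcd(123, 15) = 3 and 3 | (6 − 114), so the pair is consistent; merging gives y ≡ 606 (mod 615), where 615 = lcm(123, 15).
gcd(615, 1173) = 3 and 3 | (468 − 606), so the pair is consistent; merging gives y ≡ 212781 (mod 240465), where 240465 = lcm(615, 1173).
The solution is unique modulo lcm(123, 15, 1173) = 240465.

212781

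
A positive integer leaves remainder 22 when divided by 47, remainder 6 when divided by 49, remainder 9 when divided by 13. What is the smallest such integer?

The moduli are pairwise coprime; N = 47·49·13 = 29939.
N/47 = 637; 637 ≡ 26 (mod 47); 26·38 ≡ 1, so inverse 38.
N/49 = 611; 611 ≡ 23 (mod 49); 23·32 ≡ 1, so inverse 32.
N/13 = 2303; 2303 ≡ 2 (mod 13); 2·7 ≡ 1, so inverse 7.
x ≡ 22·637·38 + 6·611·32 + 9·2303·7 = 794933.
794933 mod 29939 = 16519.

16519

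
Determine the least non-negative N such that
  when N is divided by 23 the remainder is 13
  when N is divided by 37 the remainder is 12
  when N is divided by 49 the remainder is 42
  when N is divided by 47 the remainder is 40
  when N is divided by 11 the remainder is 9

From N ≡ 13 (mod 23) write N = 13 + 23t. Substituting into N ≡ 12 (mod 37) gives 23t ≡ 36 (mod 37), and since 23⁻¹ ≡ 29 (mod 37), t ≡ 8. Hence N ≡ 13 + 23·8 = 197 (mod 851).
From N ≡ 197 (mod 851) write N = 197 + 851t. Substituting into N ≡ 42 (mod 49) gives 851t ≡ 41 (mod 49), and since 18⁻¹ ≡ 30 (mod 49), t ≡ 5. Hence N ≡ 197 + 851·5 = 4452 (mod 41699).
From N ≡ 4452 (mod 41699) write N = 4452 + 41699t. Substituting into N ≡ 40 (mod 47) gives 41699t ≡ 6 (mod 47), and since 10⁻¹ ≡ 33 (mod 47), t ≡ 10. Hence N ≡ 4452 + 41699·10 = 421442 (mod 1959853).
From N ≡ 421442 (mod 1959853) write N = 421442 + 1959853t. Substituting into N ≡ 9 (mod 11) gives 1959853t ≡ 10 (mod 11), and since 5⁻¹ ≡ 9 (mod 11), t ≡ 2. Hence N ≡ 421442 + 1959853·2 = 4341148 (mod 21558383).

4341148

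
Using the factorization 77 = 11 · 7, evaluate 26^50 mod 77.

67

Mod 11: 26 ≡ 4; since 10 | 50, by Fermat 4^50 ≡ 1 (mod 11).
Mod 7: 26 ≡ 5; by Fermat, exponent reduces to 50 mod 6 = 2; 5^2 ≡ 4 (mod 7).
Combine by CRT: x ≡ 1 (mod 11), x ≡ 4 (mod 7) ⇒ x ≡ 67 (mod 77).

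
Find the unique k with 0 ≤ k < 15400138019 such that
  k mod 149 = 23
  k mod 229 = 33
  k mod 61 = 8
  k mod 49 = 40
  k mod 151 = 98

10230998454

Combine the congruences pairwise.
From k ≡ 23 (mod 149) write k = 23 + 149t. Substituting into k ≡ 33 (mod 229) gives 149t ≡ 10 (mod 229), and since 149⁻¹ ≡ 83 (mod 229), t ≡ 143. Hence k ≡ 23 + 149·143 = 21330 (mod 34121).
From k ≡ 21330 (mod 34121) write k = 21330 + 34121t. Substituting into k ≡ 8 (mod 61) gives 34121t ≡ 28 (mod 61), and since 22⁻¹ ≡ 25 (mod 61), t ≡ 29. Hence k ≡ 21330 + 34121·29 = 1010839 (mod 2081381).
From k ≡ 1010839 (mod 2081381) write k = 1010839 + 2081381t. Substituting into k ≡ 40 (mod 49) gives 2081381t ≡ 22 (mod 49), and since 8⁻¹ ≡ 43 (mod 49), t ≡ 15. Hence k ≡ 1010839 + 2081381·15 = 32231554 (mod 101987669).
From k ≡ 32231554 (mod 101987669) write k = 32231554 + 101987669t. Substituting into k ≡ 98 (mod 151) gives 101987669t ≡ 98 (mod 151), and since 4⁻¹ ≡ 38 (mod 151), t ≡ 100. Hence k ≡ 32231554 + 101987669·100 = 10230998454 (mod 15400138019).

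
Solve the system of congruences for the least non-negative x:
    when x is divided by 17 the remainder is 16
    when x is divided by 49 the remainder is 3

101

From x ≡ 16 (mod 17) write x = 16 + 17t. Substituting into x ≡ 3 (mod 49) gives 17t ≡ 36 (mod 49), and since 17⁻¹ ≡ 26 (mod 49), t ≡ 5. Hence x ≡ 16 + 17·5 = 101 (mod 833).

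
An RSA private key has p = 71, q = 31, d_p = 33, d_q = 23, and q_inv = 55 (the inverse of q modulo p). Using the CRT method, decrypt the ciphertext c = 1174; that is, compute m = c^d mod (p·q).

m₁ = c^(d_p) mod p: c ≡ 38 (mod 71), and 38^33 mod 71 = 3.
m₂ = c^(d_q) mod q: c ≡ 27 (mod 31), and 27^23 mod 31 = 29.
h = q_inv·(m₁ − m₂) mod p = 55·(3 − 29) mod 71 = 61.
m = m₂ + h·q = 29 + 61·31 = 1920.

1920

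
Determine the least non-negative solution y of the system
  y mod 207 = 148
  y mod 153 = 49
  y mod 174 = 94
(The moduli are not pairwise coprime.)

102406

gcd(207, 153) = 9 and 9 | (49 − 148), so the pair is consistent; merging gives y ≡ 355 (mod 3519), where 3519 = lcm(207, 153).
gcd(3519, 174) = 3 and 3 | (94 − 355), so the pair is consistent; merging gives y ≡ 102406 (mod 204102), where 204102 = lcm(3519, 174).
The solution is unique modulo lcm(207, 153, 174) = 204102.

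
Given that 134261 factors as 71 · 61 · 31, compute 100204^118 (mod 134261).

Mod 71: 100204 ≡ 23; by Fermat, exponent reduces to 118 mod 70 = 48; 23^48 ≡ 37 (mod 71).
Mod 61: 100204 ≡ 42; by Fermat, exponent reduces to 118 mod 60 = 58; 42^58 ≡ 12 (mod 61).
Mod 31: 100204 ≡ 12; by Fermat, exponent reduces to 118 mod 30 = 28; 12^28 ≡ 14 (mod 31).
Combine by CRT: x ≡ 37 (mod 71), x ≡ 12 (mod 61), x ≡ 14 (mod 31) ⇒ x ≡ 15018 (mod 134261).

15018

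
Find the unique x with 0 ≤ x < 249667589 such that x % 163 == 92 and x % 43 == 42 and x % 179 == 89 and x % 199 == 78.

Combine the congruences pairwise.
From x ≡ 92 (mod 163) write x = 92 + 163t. Substituting into x ≡ 42 (mod 43) gives 163t ≡ 36 (mod 43), and since 34⁻¹ ≡ 19 (mod 43), t ≡ 39. Hence x ≡ 92 + 163·39 = 6449 (mod 7009).
From x ≡ 6449 (mod 7009) write x = 6449 + 7009t. Substituting into x ≡ 89 (mod 179) gives 7009t ≡ 84 (mod 179), and since 28⁻¹ ≡ 32 (mod 179), t ≡ 3. Hence x ≡ 6449 + 7009·3 = 27476 (mod 1254611).
From x ≡ 27476 (mod 1254611) write x = 27476 + 1254611t. Substituting into x ≡ 78 (mod 199) gives 1254611t ≡ 64 (mod 199), and since 115⁻¹ ≡ 45 (mod 199), t ≡ 94. Hence x ≡ 27476 + 1254611·94 = 117960910 (mod 249667589).

117960910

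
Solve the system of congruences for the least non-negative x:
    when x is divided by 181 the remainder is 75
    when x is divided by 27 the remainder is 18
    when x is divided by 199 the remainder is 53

136368

The moduli are pairwise coprime; N = 181·27·199 = 972513.
N/181 = 5373; 5373 ≡ 124 (mod 181); 124·127 ≡ 1, so inverse 127.
N/27 = 36019; 36019 ≡ 1 (mod 27), inverse 1.
N/199 = 4887; 4887 ≡ 111 (mod 199); 111·52 ≡ 1, so inverse 52.
x ≡ 75·5373·127 + 18·36019·1 + 53·4887·52 = 65294739.
65294739 mod 972513 = 136368.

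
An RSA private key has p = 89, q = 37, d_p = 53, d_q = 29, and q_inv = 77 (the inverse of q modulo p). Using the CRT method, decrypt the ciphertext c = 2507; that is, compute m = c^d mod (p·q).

2657

m₁ = c^(d_p) mod p: c ≡ 15 (mod 89), and 15^53 mod 89 = 76.
m₂ = c^(d_q) mod q: c ≡ 28 (mod 37), and 28^29 mod 37 = 30.
h = q_inv·(m₁ − m₂) mod p = 77·(76 − 30) mod 89 = 71.
m = m₂ + h·q = 30 + 71·37 = 2657.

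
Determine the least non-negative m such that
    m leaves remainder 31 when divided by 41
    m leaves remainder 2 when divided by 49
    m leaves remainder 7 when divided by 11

Combine the congruences pairwise.
From m ≡ 31 (mod 41) write m = 31 + 41t. Substituting into m ≡ 2 (mod 49) gives 41t ≡ 20 (mod 49), and since 41⁻¹ ≡ 6 (mod 49), t ≡ 22. Hence m ≡ 31 + 41·22 = 933 (mod 2009).
From m ≡ 933 (mod 2009) write m = 933 + 2009t. Substituting into m ≡ 7 (mod 11) gives 2009t ≡ 9 (mod 11), and since 7⁻¹ ≡ 8 (mod 11), t ≡ 6. Hence m ≡ 933 + 2009·6 = 12987 (mod 22099).

12987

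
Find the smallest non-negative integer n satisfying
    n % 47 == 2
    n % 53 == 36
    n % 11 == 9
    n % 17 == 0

145044

The moduli are pairwise coprime; M = 47·53·11·17 = 465817.
M/47 = 9911; 9911 ≡ 41 (mod 47); 41·39 ≡ 1, so inverse 39.
M/53 = 8789; 8789 ≡ 44 (mod 53); 44·47 ≡ 1, so inverse 47.
M/11 = 42347; 42347 ≡ 8 (mod 11); 8·7 ≡ 1, so inverse 7.
M/17 = 27401; 27401 ≡ 14 (mod 17); 14·11 ≡ 1, so inverse 11.
n ≡ 2·9911·39 + 36·8789·47 + 9·42347·7 + 0·27401·11 = 18311907.
18311907 mod 465817 = 145044.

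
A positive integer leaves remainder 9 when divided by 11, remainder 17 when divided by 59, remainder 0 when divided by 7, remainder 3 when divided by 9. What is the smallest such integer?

Combine the congruences pairwise.
From a ≡ 9 (mod 11) write a = 9 + 11t. Substituting into a ≡ 17 (mod 59) gives 11t ≡ 8 (mod 59), and since 11⁻¹ ≡ 43 (mod 59), t ≡ 49. Hence a ≡ 9 + 11·49 = 548 (mod 649).
From a ≡ 548 (mod 649) write a = 548 + 649t. Substituting into a ≡ 0 (mod 7) gives 649t ≡ 5 (mod 7), and since 5⁻¹ ≡ 3 (mod 7), t ≡ 1. Hence a ≡ 548 + 649·1 = 1197 (mod 4543).
From a ≡ 1197 (mod 4543) write a = 1197 + 4543t. Substituting into a ≡ 3 (mod 9) gives 4543t ≡ 3 (mod 9), and since 7⁻¹ ≡ 4 (mod 9), t ≡ 3. Hence a ≡ 1197 + 4543·3 = 14826 (mod 40887).

14826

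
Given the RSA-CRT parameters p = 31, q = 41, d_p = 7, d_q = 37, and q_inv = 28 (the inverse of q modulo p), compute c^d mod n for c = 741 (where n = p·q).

448

m₁ = c^(d_p) mod p: c ≡ 28 (mod 31), and 28^7 mod 31 = 14.
m₂ = c^(d_q) mod q: c ≡ 3 (mod 41), and 3^37 mod 41 = 38.
h = q_inv·(m₁ − m₂) mod p = 28·(14 − 38) mod 31 = 10.
m = m₂ + h·q = 38 + 10·41 = 448.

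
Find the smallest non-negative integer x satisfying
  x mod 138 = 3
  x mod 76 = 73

gcd(138, 76) = 2 and 2 | (73 − 3), so the pair is consistent; merging gives x ≡ 4557 (mod 5244), where 5244 = lcm(138, 76).
The solution is unique modulo lcm(138, 76) = 5244.

4557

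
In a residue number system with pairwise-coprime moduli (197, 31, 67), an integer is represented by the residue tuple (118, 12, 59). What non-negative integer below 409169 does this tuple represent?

The moduli are pairwise coprime; N = 197·31·67 = 409169.
N/197 = 2077; 2077 ≡ 107 (mod 197); 107·116 ≡ 1, so inverse 116.
N/31 = 13199; 13199 ≡ 24 (mod 31); 24·22 ≡ 1, so inverse 22.
N/67 = 6107; 6107 ≡ 10 (mod 67); 10·47 ≡ 1, so inverse 47.
x ≡ 118·2077·116 + 12·13199·22 + 59·6107·47 = 48849223.
48849223 mod 409169 = 158112.

158112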